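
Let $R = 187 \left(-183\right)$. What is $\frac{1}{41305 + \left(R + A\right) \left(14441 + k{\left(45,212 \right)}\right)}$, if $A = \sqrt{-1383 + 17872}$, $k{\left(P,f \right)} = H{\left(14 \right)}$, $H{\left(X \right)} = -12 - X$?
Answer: $- \frac{8968262}{4423572485426365} - \frac{2883 \sqrt{16489}}{48659297339690015} \approx -2.035 \cdot 10^{-9}$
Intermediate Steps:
$k{\left(P,f \right)} = -26$ ($k{\left(P,f \right)} = -12 - 14 = -26$)
$R = -34221$
$A = \sqrt{16489} \approx 128.41$
$\frac{1}{41305 + \left(R + A\right) \left(14441 + k{\left(45,212 \right)}\right)} = \frac{1}{41305 + \left(-34221 + \sqrt{16489}\right) \left(14441 - 26\right)} = \frac{1}{41305 + \left(-34221 + \sqrt{16489}\right) 14415} = \frac{1}{41305 - \left(493295715 - 14415 \sqrt{16489}\right)} = \frac{1}{-493254410 + 14415 \sqrt{16489}}$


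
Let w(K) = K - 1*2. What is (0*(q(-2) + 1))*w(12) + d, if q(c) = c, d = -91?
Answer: -91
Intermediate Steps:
w(K) = -2 + K (w(K) = K - 2 = -2 + K)
(0*(q(-2) + 1))*w(12) + d = (0*(-2 + 1))*(-2 + 12) - 91 = (0*(-1))*10 - 91 = 0*10 - 91 = 0 - 91 = -91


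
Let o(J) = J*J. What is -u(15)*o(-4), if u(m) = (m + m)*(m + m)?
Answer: -14400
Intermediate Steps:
o(J) = J²
u(m) = 4*m² (u(m) = (2*m)*(2*m) = 4*m²)
-u(15)*o(-4) = -4*15²*(-4)² = -4*225*16 = -900*16 = -1*14400 = -14400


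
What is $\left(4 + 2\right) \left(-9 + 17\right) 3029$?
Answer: $145392$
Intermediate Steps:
$\left(4 + 2\right) \left(-9 + 17\right) 3029 = 6 \cdot 8 \cdot 3029 = 48 \cdot 3029 = 145392$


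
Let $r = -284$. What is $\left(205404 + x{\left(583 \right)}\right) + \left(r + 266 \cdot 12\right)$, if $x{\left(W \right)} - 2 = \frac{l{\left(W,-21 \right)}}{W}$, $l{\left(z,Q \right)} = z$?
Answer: $208315$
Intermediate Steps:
$x{\left(W \right)} = 3$ ($x{\left(W \right)} = 2 + \frac{W}{W} = 2 + 1 = 3$)
$\left(205404 + x{\left(583 \right)}\right) + \left(r + 266 \cdot 12\right) = \left(205404 + 3\right) + \left(-284 + 266 \cdot 12\right) = 205407 + \left(-284 + 3192\right) = 205407 + 2908 = 208315$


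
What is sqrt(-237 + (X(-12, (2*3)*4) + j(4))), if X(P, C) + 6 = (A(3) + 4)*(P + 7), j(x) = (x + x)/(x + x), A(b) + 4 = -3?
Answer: I*sqrt(227) ≈ 15.067*I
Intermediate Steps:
A(b) = -7 (A(b) = -4 - 3 = -7)
j(x) = 1 (j(x) = (2*x)/((2*x)) = (2*x)*(1/(2*x)) = 1)
X(P, C) = -27 - 3*P (X(P, C) = -6 + (-7 + 4)*(P + 7) = -6 - 3*(7 + P) = -6 + (-21 - 3*P) = -27 - 3*P)
sqrt(-237 + (X(-12, (2*3)*4) + j(4))) = sqrt(-237 + ((-27 - 3*(-12)) + 1)) = sqrt(-237 + ((-27 + 36) + 1)) = sqrt(-237 + (9 + 1)) = sqrt(-237 + 10) = sqrt(-227) = I*sqrt(227)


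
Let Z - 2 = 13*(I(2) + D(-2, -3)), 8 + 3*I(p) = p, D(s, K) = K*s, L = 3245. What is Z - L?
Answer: -3191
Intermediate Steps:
I(p) = -8/3 + p/3
Z = 54 (Z = 2 + 13*((-8/3 + (⅓)*2) - 3*(-2)) = 2 + 13*((-8/3 + ⅔) + 6) = 2 + 13*(-2 + 6) = 2 + 13*4 = 2 + 52 = 54)
Z - L = 54 - 1*3245 = 54 - 3245 = -3191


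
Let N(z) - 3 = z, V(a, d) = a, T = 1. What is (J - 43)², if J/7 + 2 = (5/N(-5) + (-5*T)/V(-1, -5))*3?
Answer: 81/4 ≈ 20.250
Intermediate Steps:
N(z) = 3 + z
J = 77/2 (J = -14 + 7*((5/(3 - 5) - 5*1/(-1))*3) = -14 + 7*((5/(-2) - 5*(-1))*3) = -14 + 7*((5*(-½) + 5)*3) = -14 + 7*((-5/2 + 5)*3) = -14 + 7*((5/2)*3) = -14 + 7*(15/2) = -14 + 105/2 = 77/2 ≈ 38.500)
(J - 43)² = (77/2 - 43)² = (-9/2)² = 81/4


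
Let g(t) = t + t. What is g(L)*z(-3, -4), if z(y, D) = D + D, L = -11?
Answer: 176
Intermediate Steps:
g(t) = 2*t
z(y, D) = 2*D
g(L)*z(-3, -4) = (2*(-11))*(2*(-4)) = -22*(-8) = 176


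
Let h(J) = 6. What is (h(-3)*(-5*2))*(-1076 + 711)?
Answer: 21900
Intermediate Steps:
(h(-3)*(-5*2))*(-1076 + 711) = (6*(-5*2))*(-1076 + 711) = (6*(-10))*(-365) = -60*(-365) = 21900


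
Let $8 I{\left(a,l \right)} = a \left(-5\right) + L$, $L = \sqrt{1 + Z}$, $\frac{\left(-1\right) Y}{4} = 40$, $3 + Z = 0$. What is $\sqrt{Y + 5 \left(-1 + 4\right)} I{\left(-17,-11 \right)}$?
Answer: $- \frac{\sqrt{290}}{8} + \frac{85 i \sqrt{145}}{8} \approx -2.1287 + 127.94 i$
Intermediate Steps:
$Z = -3$ ($Z = -3 + 0 = -3$)
$Y = -160$ ($Y = \left(-4\right) 40 = -160$)
$L = i \sqrt{2}$ ($L = \sqrt{1 - 3} = \sqrt{-2} = i \sqrt{2} \approx 1.4142 i$)
$I{\left(a,l \right)} = - \frac{5 a}{8} + \frac{i \sqrt{2}}{8}$ ($I{\left(a,l \right)} = \frac{a \left(-5\right) + i \sqrt{2}}{8} = \frac{- 5 a + i \sqrt{2}}{8} = - \frac{5 a}{8} + \frac{i \sqrt{2}}{8}$)
$\sqrt{Y + 5 \left(-1 + 4\right)} I{\left(-17,-11 \right)} = \sqrt{-160 + 5 \left(-1 + 4\right)} \left(\left(- \frac{5}{8}\right) \left(-17\right) + \frac{i \sqrt{2}}{8}\right) = \sqrt{-160 + 5 \cdot 3} \left(\frac{85}{8} + \frac{i \sqrt{2}}{8}\right) = \sqrt{-160 + 15} \left(\frac{85}{8} + \frac{i \sqrt{2}}{8}\right) = \sqrt{-145} \left(\frac{85}{8} + \frac{i \sqrt{2}}{8}\right) = i \sqrt{145} \left(\frac{85}{8} + \frac{i \sqrt{2}}{8}\right)$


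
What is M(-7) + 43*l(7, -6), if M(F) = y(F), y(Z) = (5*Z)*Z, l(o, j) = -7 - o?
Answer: -357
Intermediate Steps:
y(Z) = 5*Z**2
M(F) = 5*F**2
M(-7) + 43*l(7, -6) = 5*(-7)**2 + 43*(-7 - 1*7) = 5*49 + 43*(-7 - 7) = 245 + 43*(-14) = 245 - 602 = -357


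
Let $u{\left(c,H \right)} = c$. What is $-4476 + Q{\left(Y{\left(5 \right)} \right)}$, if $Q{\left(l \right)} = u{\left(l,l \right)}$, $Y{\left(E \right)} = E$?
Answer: $-4471$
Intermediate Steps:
$Q{\left(l \right)} = l$
$-4476 + Q{\left(Y{\left(5 \right)} \right)} = -4476 + 5 = -4471$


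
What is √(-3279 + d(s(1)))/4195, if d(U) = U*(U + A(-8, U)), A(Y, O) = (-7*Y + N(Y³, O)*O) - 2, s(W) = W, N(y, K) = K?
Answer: I*√3223/4195 ≈ 0.013533*I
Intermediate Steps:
A(Y, O) = -2 + O² - 7*Y (A(Y, O) = (-7*Y + O*O) - 2 = (-7*Y + O²) - 2 = (O² - 7*Y) - 2 = -2 + O² - 7*Y)
d(U) = U*(54 + U + U²) (d(U) = U*(U + (-2 + U² - 7*(-8))) = U*(U + (-2 + U² + 56)) = U*(U + (54 + U²)) = U*(54 + U + U²))
√(-3279 + d(s(1)))/4195 = √(-3279 + 1*(54 + 1 + 1²))/4195 = √(-3279 + 1*(54 + 1 + 1))*(1/4195) = √(-3279 + 1*56)*(1/4195) = √(-3279 + 56)*(1/4195) = √(-3223)*(1/4195) = (I*√3223)*(1/4195) = I*√3223/4195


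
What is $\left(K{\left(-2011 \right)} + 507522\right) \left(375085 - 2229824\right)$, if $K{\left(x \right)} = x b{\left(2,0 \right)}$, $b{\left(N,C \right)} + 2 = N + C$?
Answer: $-941320846758$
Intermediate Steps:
$b{\left(N,C \right)} = -2 + C + N$ ($b{\left(N,C \right)} = -2 + \left(N + C\right) = -2 + \left(C + N\right) = -2 + C + N$)
$K{\left(x \right)} = 0$ ($K{\left(x \right)} = x \left(-2 + 0 + 2\right) = x 0 = 0$)
$\left(K{\left(-2011 \right)} + 507522\right) \left(375085 - 2229824\right) = \left(0 + 507522\right) \left(375085 - 2229824\right) = 507522 \left(-1854739\right) = -941320846758$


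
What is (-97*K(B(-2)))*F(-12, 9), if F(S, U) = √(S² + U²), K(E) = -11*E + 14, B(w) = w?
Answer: -52380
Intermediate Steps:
K(E) = 14 - 11*E
(-97*K(B(-2)))*F(-12, 9) = (-97*(14 - 11*(-2)))*√((-12)² + 9²) = (-97*(14 + 22))*√(144 + 81) = (-97*36)*√225 = -3492*15 = -52380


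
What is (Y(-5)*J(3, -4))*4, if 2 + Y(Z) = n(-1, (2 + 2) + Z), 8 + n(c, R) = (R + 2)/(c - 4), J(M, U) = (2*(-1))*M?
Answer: 1224/5 ≈ 244.80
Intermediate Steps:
J(M, U) = -2*M
n(c, R) = -8 + (2 + R)/(-4 + c) (n(c, R) = -8 + (R + 2)/(c - 4) = -8 + (2 + R)/(-4 + c))
Y(Z) = -56/5 - Z/5 (Y(Z) = -2 + (34 + ((2 + 2) + Z) - 8*(-1))/(-4 - 1) = -2 + (34 + (4 + Z) + 8)/(-5) = -2 - (46 + Z)/5 = -2 + (-46/5 - Z/5) = -56/5 - Z/5)
(Y(-5)*J(3, -4))*4 = ((-56/5 - ⅕*(-5))*(-2*3))*4 = ((-56/5 + 1)*(-6))*4 = -51/5*(-6)*4 = (306/5)*4 = 1224/5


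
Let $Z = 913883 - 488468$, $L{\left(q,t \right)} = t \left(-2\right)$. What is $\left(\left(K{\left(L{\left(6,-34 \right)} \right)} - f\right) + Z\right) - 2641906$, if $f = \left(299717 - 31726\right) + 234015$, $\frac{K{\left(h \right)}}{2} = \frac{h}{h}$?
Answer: $-2718495$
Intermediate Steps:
$L{\left(q,t \right)} = - 2 t$
$K{\left(h \right)} = 2$ ($K{\left(h \right)} = 2 \frac{h}{h} = 2 \cdot 1 = 2$)
$f = 502006$ ($f = 267991 + 234015 = 502006$)
$Z = 425415$
$\left(\left(K{\left(L{\left(6,-34 \right)} \right)} - f\right) + Z\right) - 2641906 = \left(\left(2 - 502006\right) + 425415\right) - 2641906 = \left(-502004 + 425415\right) - 2641906 = -76589 - 2641906 = -2718495$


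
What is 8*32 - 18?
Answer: 238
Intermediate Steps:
8*32 - 18 = 256 - 18 = 238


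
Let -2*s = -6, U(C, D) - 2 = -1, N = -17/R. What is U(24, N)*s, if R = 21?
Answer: 3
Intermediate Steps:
N = -17/21 ≈ -0.80952
U(C, D) = 1 (U(C, D) = 2 - 1 = 1)
s = 3 (s = -½*(-6) = 3)
U(24, N)*s = 1*3 = 3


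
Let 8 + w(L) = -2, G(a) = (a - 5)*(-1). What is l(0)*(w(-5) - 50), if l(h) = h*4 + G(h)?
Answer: -300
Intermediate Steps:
G(a) = 5 - a (G(a) = (-5 + a)*(-1) = 5 - a)
w(L) = -10 (w(L) = -8 - 2 = -10)
l(h) = 5 + 3*h (l(h) = h*4 + (5 - h) = 4*h + (5 - h) = 5 + 3*h)
l(0)*(w(-5) - 50) = (5 + 3*0)*(-10 - 50) = (5 + 0)*(-60) = 5*(-60) = -300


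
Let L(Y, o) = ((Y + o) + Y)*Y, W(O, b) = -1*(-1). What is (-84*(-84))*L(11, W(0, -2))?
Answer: 1785168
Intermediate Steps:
W(O, b) = 1
L(Y, o) = Y*(o + 2*Y) (L(Y, o) = (o + 2*Y)*Y = Y*(o + 2*Y))
(-84*(-84))*L(11, W(0, -2)) = (-84*(-84))*(11*(1 + 2*11)) = 7056*(11*(1 + 22)) = 7056*(11*23) = 7056*253 = 1785168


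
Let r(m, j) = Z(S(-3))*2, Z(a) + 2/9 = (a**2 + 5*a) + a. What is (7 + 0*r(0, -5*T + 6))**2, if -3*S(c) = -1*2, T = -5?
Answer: 49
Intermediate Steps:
S(c) = 2/3 (S(c) = -(-1)*2/3 = -1/3*(-2) = 2/3)
Z(a) = -2/9 + a**2 + 6*a (Z(a) = -2/9 + ((a**2 + 5*a) + a) = -2/9 + (a**2 + 6*a) = -2/9 + a**2 + 6*a)
r(m, j) = 76/9 (r(m, j) = (-2/9 + (2/3)**2 + 6*(2/3))*2 = (-2/9 + 4/9 + 4)*2 = (38/9)*2 = 76/9)
(7 + 0*r(0, -5*T + 6))**2 = (7 + 0*(76/9))**2 = (7 + 0)**2 = 7**2 = 49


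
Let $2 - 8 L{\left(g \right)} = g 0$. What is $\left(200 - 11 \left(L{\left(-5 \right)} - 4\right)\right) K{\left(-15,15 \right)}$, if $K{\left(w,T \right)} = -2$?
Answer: $- \frac{965}{2} \approx -482.5$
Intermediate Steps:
$L{\left(g \right)} = \frac{1}{4}$ ($L{\left(g \right)} = \frac{1}{4} - \frac{g 0}{8} = \frac{1}{4} - 0 = \frac{1}{4} + 0 = \frac{1}{4}$)
$\left(200 - 11 \left(L{\left(-5 \right)} - 4\right)\right) K{\left(-15,15 \right)} = \left(200 - 11 \left(\frac{1}{4} - 4\right)\right) \left(-2\right) = \left(200 - - \frac{165}{4}\right) \left(-2\right) = \left(200 + \frac{165}{4}\right) \left(-2\right) = \frac{965}{4} \left(-2\right) = - \frac{965}{2}$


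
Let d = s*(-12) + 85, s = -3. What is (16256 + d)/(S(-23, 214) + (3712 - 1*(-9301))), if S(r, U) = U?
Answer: 5459/4409 ≈ 1.2381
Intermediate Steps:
d = 121 (d = -3*(-12) + 85 = 36 + 85 = 121)
(16256 + d)/(S(-23, 214) + (3712 - 1*(-9301))) = (16256 + 121)/(214 + (3712 - 1*(-9301))) = 16377/(214 + (3712 + 9301)) = 16377/(214 + 13013) = 16377/13227 = 16377*(1/13227) = 5459/4409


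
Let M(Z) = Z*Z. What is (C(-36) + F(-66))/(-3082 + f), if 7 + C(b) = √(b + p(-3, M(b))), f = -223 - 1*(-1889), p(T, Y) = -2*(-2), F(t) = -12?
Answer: 19/1416 - I*√2/354 ≈ 0.013418 - 0.003995*I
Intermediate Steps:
M(Z) = Z²
p(T, Y) = 4
f = 1666 (f = -223 + 1889 = 1666)
C(b) = -7 + √(4 + b) (C(b) = -7 + √(b + 4) = -7 + √(4 + b))
(C(-36) + F(-66))/(-3082 + f) = ((-7 + √(4 - 36)) - 12)/(-3082 + 1666) = ((-7 + √(-32)) - 12)/(-1416) = ((-7 + 4*I*√2) - 12)*(-1/1416) = (-19 + 4*I*√2)*(-1/1416) = 19/1416 - I*√2/354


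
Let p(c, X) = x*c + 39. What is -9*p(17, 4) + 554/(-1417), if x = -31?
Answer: 6222910/1417 ≈ 4391.6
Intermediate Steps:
p(c, X) = 39 - 31*c (p(c, X) = -31*c + 39 = 39 - 31*c)
-9*p(17, 4) + 554/(-1417) = -9*(39 - 31*17) + 554/(-1417) = -9*(39 - 527) + 554*(-1/1417) = -9*(-488) - 554/1417 = 4392 - 554/1417 = 6222910/1417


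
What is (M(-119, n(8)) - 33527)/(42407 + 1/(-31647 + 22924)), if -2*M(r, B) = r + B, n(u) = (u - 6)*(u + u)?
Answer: -584153141/739832520 ≈ -0.78957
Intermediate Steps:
n(u) = 2*u*(-6 + u) (n(u) = (-6 + u)*(2*u) = 2*u*(-6 + u))
M(r, B) = -B/2 - r/2 (M(r, B) = -(r + B)/2 = -(B + r)/2 = -B/2 - r/2)
(M(-119, n(8)) - 33527)/(42407 + 1/(-31647 + 22924)) = ((-8*(-6 + 8) - 1/2*(-119)) - 33527)/(42407 + 1/(-31647 + 22924)) = ((-8*2 + 119/2) - 33527)/(42407 + 1/(-8723)) = ((-1/2*32 + 119/2) - 33527)/(42407 - 1/8723) = ((-16 + 119/2) - 33527)/(369916260/8723) = (87/2 - 33527)*(8723/369916260) = -66967/2*8723/369916260 = -584153141/739832520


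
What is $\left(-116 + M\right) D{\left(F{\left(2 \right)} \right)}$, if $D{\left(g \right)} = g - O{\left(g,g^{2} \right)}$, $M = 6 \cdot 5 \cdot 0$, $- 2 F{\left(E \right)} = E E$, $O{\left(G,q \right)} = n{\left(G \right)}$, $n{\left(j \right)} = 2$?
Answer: $464$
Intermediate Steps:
$O{\left(G,q \right)} = 2$
$F{\left(E \right)} = - \frac{E^{2}}{2}$ ($F{\left(E \right)} = - \frac{E E}{2} = - \frac{E^{2}}{2}$)
$M = 0$ ($M = 30 \cdot 0 = 0$)
$D{\left(g \right)} = -2 + g$ ($D{\left(g \right)} = g - 2 = -2 + g$)
$\left(-116 + M\right) D{\left(F{\left(2 \right)} \right)} = \left(-116 + 0\right) \left(-2 - \frac{2^{2}}{2}\right) = - 116 \left(-2 - 2\right) = \left(-116\right) \left(-4\right) = 464$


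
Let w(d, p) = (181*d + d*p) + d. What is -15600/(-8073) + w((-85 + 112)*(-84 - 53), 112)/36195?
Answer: -70211914/2497455 ≈ -28.113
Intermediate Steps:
w(d, p) = 182*d + d*p
-15600/(-8073) + w((-85 + 112)*(-84 - 53), 112)/36195 = -15600/(-8073) + (((-85 + 112)*(-84 - 53))*(182 + 112))/36195 = -15600*(-1/8073) + ((27*(-137))*294)*(1/36195) = 400/207 - 3699*294*(1/36195) = 400/207 - 1087506*1/36195 = 400/207 - 362502/12065 = -70211914/2497455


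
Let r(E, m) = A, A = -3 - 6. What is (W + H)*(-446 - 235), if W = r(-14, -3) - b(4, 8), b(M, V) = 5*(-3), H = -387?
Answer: 259461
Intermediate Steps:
b(M, V) = -15
A = -9
r(E, m) = -9
W = 6 (W = -9 - 1*(-15) = -9 + 15 = 6)
(W + H)*(-446 - 235) = (6 - 387)*(-446 - 235) = -381*(-681) = 259461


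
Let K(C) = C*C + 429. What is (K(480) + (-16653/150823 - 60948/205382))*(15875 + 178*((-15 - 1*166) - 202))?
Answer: -186974743871839468428/15488164693 ≈ -1.2072e+10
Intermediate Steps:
K(C) = 429 + C² (K(C) = C² + 429 = 429 + C²)
(K(480) + (-16653/150823 - 60948/205382))*(15875 + 178*((-15 - 1*166) - 202)) = ((429 + 480²) + (-16653/150823 - 60948/205382))*(15875 + 178*((-15 - 1*166) - 202)) = ((429 + 230400) + (-16653*1/150823 - 60948*1/205382))*(15875 + 178*((-15 - 166) - 202)) = (230829 + (-16653/150823 - 30474/102691))*(15875 + 178*(-181 - 202)) = (230829 - 6306293325/15488164693)*(15875 + 178*(-383)) = 3575111261627172*(15875 - 68174)/15488164693 = (3575111261627172/15488164693)*(-52299) = -186974743871839468428/15488164693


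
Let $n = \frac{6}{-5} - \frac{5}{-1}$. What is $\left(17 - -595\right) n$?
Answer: $\frac{11628}{5} \approx 2325.6$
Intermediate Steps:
$n = \frac{19}{5}$ ($n = 6 \left(- \frac{1}{5}\right) - -5 = - \frac{6}{5} + 5 = \frac{19}{5} \approx 3.8$)
$\left(17 - -595\right) n = \left(17 - -595\right) \frac{19}{5} = \left(17 + 595\right) \frac{19}{5} = 612 \cdot \frac{19}{5} = \frac{11628}{5}$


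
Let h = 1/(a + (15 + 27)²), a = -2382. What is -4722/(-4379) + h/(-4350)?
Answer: 437729551/405933300 ≈ 1.0783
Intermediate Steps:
h = -1/618 (h = 1/(-2382 + (15 + 27)²) = 1/(-2382 + 42²) = 1/(-2382 + 1764) = 1/(-618) = -1/618 ≈ -0.0016181)
-4722/(-4379) + h/(-4350) = -4722/(-4379) - 1/618/(-4350) = -4722*(-1/4379) - 1/618*(-1/4350) = 4722/4379 + 1/2688300 = 437729551/405933300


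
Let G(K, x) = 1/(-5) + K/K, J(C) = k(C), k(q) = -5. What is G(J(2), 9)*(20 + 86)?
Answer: 424/5 ≈ 84.800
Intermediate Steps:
J(C) = -5
G(K, x) = ⅘ (G(K, x) = 1*(-⅕) + 1 = -⅕ + 1 = ⅘)
G(J(2), 9)*(20 + 86) = 4*(20 + 86)/5 = (⅘)*106 = 424/5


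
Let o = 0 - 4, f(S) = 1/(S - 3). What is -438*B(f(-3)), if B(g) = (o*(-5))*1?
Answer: -8760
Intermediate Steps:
f(S) = 1/(-3 + S)
o = -4
B(g) = 20 (B(g) = -4*(-5)*1 = 20*1 = 20)
-438*B(f(-3)) = -438*20 = -8760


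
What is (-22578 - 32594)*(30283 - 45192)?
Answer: 822559348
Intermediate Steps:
(-22578 - 32594)*(30283 - 45192) = -55172*(-14909) = 822559348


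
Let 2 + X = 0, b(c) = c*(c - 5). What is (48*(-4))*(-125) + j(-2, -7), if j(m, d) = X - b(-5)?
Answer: 23948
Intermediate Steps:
b(c) = c*(-5 + c)
X = -2 (X = -2 + 0 = -2)
j(m, d) = -52 (j(m, d) = -2 - (-5)*(-5 - 5) = -2 - (-5)*(-10) = -2 - 1*50 = -2 - 50 = -52)
(48*(-4))*(-125) + j(-2, -7) = (48*(-4))*(-125) - 52 = -192*(-125) - 52 = 24000 - 52 = 23948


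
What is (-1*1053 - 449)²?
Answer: 2256004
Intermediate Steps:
(-1*1053 - 449)² = (-1053 - 449)² = (-1502)² = 2256004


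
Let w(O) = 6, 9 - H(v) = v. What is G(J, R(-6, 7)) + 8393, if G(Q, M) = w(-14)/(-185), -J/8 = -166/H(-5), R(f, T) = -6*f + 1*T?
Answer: 1552699/185 ≈ 8393.0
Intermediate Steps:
H(v) = 9 - v
R(f, T) = T - 6*f (R(f, T) = -6*f + T = T - 6*f)
J = 664/7 (J = -(-1328)/(9 - 1*(-5)) = -(-1328)/(9 + 5) = -(-1328)/14 = -8*(-83/7) = 664/7 ≈ 94.857)
G(Q, M) = -6/185 (G(Q, M) = 6/(-185) = 6*(-1/185) = -6/185)
G(J, R(-6, 7)) + 8393 = -6/185 + 8393 = 1552699/185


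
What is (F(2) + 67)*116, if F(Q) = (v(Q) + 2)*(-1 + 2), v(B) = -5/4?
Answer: 7859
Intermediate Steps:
v(B) = -5/4 (v(B) = -5*¼ = -5/4)
F(Q) = ¾ (F(Q) = (-5/4 + 2)*(-1 + 2) = (¾)*1 = ¾)
(F(2) + 67)*116 = (¾ + 67)*116 = (271/4)*116 = 7859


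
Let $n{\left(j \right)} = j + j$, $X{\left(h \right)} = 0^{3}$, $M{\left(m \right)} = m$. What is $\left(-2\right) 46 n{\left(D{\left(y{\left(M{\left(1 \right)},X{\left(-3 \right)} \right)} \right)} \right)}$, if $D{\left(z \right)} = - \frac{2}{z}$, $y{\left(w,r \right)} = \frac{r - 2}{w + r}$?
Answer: $-184$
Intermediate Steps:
$X{\left(h \right)} = 0$
$y{\left(w,r \right)} = \frac{-2 + r}{r + w}$
$n{\left(j \right)} = 2 j$
$\left(-2\right) 46 n{\left(D{\left(y{\left(M{\left(1 \right)},X{\left(-3 \right)} \right)} \right)} \right)} = \left(-2\right) 46 \cdot 2 \left(- \frac{2}{\frac{1}{0 + 1} \left(-2 + 0\right)}\right) = - 92 \cdot 2 \left(- \frac{2}{1^{-1} \left(-2\right)}\right) = - 92 \cdot 2 \left(- \frac{2}{1 \left(-2\right)}\right) = - 92 \cdot 2 \left(- \frac{2}{-2}\right) = - 92 \cdot 2 \left(\left(-2\right) \left(- \frac{1}{2}\right)\right) = - 92 \cdot 2 \cdot 1 = \left(-92\right) 2 = -184$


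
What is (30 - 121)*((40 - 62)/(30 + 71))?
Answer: 2002/101 ≈ 19.822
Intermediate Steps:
(30 - 121)*((40 - 62)/(30 + 71)) = -(-2002)/101 = -91*(-22/101) = 2002/101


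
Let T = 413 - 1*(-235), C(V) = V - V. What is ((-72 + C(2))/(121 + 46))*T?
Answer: -46656/167 ≈ -279.38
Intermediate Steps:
C(V) = 0
T = 648 (T = 413 + 235 = 648)
((-72 + C(2))/(121 + 46))*T = ((-72 + 0)/(121 + 46))*648 = -72/167*648 = -46656/167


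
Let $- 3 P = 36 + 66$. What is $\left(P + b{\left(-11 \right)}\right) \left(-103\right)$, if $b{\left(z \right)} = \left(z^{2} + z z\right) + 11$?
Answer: $-22557$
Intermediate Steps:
$b{\left(z \right)} = 11 + 2 z^{2}$ ($b{\left(z \right)} = \left(z^{2} + z^{2}\right) + 11 = 2 z^{2} + 11 = 11 + 2 z^{2}$)
$P = -34$ ($P = - \frac{36 + 66}{3} = \left(- \frac{1}{3}\right) 102 = -34$)
$\left(P + b{\left(-11 \right)}\right) \left(-103\right) = \left(-34 + \left(11 + 2 \left(-11\right)^{2}\right)\right) \left(-103\right) = \left(-34 + \left(11 + 2 \cdot 121\right)\right) \left(-103\right) = \left(-34 + \left(11 + 242\right)\right) \left(-103\right) = \left(-34 + 253\right) \left(-103\right) = 219 \left(-103\right) = -22557$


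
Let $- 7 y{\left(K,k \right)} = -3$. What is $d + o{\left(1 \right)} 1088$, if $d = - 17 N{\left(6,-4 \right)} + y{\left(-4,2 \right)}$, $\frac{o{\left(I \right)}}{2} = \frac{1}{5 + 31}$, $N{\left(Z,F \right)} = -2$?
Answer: $\frac{5977}{63} \approx 94.873$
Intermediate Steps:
$y{\left(K,k \right)} = \frac{3}{7}$ ($y{\left(K,k \right)} = \left(- \frac{1}{7}\right) \left(-3\right) = \frac{3}{7}$)
$o{\left(I \right)} = \frac{1}{18}$ ($o{\left(I \right)} = \frac{2}{5 + 31} = \frac{2}{36} = 2 \cdot \frac{1}{36} = \frac{1}{18}$)
$d = \frac{241}{7}$ ($d = \left(-17\right) \left(-2\right) + \frac{3}{7} = 34 + \frac{3}{7} = \frac{241}{7} \approx 34.429$)
$d + o{\left(1 \right)} 1088 = \frac{241}{7} + \frac{1}{18} \cdot 1088 = \frac{241}{7} + \frac{544}{9} = \frac{5977}{63}$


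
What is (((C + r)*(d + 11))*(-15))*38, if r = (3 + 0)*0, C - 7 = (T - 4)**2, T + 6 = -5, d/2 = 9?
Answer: -3834960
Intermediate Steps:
d = 18 (d = 2*9 = 18)
T = -11 (T = -6 - 5 = -11)
C = 232 (C = 7 + (-11 - 4)**2 = 7 + (-15)**2 = 7 + 225 = 232)
r = 0 (r = 3*0 = 0)
(((C + r)*(d + 11))*(-15))*38 = (((232 + 0)*(18 + 11))*(-15))*38 = ((232*29)*(-15))*38 = (6728*(-15))*38 = -100920*38 = -3834960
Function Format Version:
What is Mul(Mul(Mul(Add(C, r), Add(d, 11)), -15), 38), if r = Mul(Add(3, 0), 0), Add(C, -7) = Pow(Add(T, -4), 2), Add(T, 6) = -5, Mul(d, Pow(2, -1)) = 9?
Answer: -3834960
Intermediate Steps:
d = 18 (d = Mul(2, 9) = 18)
T = -11 (T = Add(-6, -5) = -11)
C = 232 (C = Add(7, Pow(Add(-11, -4), 2)) = Add(7, Pow(-15, 2)) = Add(7, 225) = 232)
r = 0 (r = Mul(3, 0) = 0)
Mul(Mul(Mul(Add(C, r), Add(d, 11)), -15), 38) = Mul(Mul(Mul(Add(232, 0), Add(18, 11)), -15), 38) = Mul(Mul(Mul(232, 29), -15), 38) = Mul(Mul(6728, -15), 38) = Mul(-100920, 38) = -3834960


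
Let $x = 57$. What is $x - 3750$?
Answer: $-3693$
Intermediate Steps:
$x - 3750 = 57 - 3750 = -3693$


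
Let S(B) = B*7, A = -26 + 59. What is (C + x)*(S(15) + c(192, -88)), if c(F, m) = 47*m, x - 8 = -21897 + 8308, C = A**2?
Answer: 50355252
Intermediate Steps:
A = 33
C = 1089 (C = 33**2 = 1089)
S(B) = 7*B
x = -13581 (x = 8 + (-21897 + 8308) = 8 - 13589 = -13581)
(C + x)*(S(15) + c(192, -88)) = (1089 - 13581)*(7*15 + 47*(-88)) = -12492*(105 - 4136) = -12492*(-4031) = 50355252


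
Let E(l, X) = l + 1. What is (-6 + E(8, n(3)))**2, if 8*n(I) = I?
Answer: 9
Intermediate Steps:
n(I) = I/8
E(l, X) = 1 + l
(-6 + E(8, n(3)))**2 = (-6 + (1 + 8))**2 = (-6 + 9)**2 = 3**2 = 9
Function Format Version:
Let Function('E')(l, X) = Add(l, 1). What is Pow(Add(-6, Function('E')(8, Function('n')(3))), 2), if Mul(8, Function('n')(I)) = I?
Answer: 9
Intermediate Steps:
Function('n')(I) = Mul(Rational(1, 8), I)
Function('E')(l, X) = Add(1, l)
Pow(Add(-6, Function('E')(8, Function('n')(3))), 2) = Pow(Add(-6, Add(1, 8)), 2) = Pow(Add(-6, 9), 2) = Pow(3, 2) = 9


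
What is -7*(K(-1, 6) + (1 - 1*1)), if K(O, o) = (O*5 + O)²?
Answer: -252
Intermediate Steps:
K(O, o) = 36*O² (K(O, o) = (5*O + O)² = (6*O)² = 36*O²)
-7*(K(-1, 6) + (1 - 1*1)) = -7*(36*(-1)² + (1 - 1*1)) = -7*(36*1 + (1 - 1)) = -7*(36 + 0) = -7*36 = -252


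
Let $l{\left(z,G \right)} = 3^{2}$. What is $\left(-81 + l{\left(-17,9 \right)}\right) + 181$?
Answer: $109$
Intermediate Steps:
$l{\left(z,G \right)} = 9$
$\left(-81 + l{\left(-17,9 \right)}\right) + 181 = \left(-81 + 9\right) + 181 = -72 + 181 = 109$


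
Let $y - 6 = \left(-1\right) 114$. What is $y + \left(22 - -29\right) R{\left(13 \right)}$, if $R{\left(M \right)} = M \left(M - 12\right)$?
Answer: $555$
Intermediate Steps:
$y = -108$ ($y = 6 - 114 = -108$)
$R{\left(M \right)} = M \left(-12 + M\right)$
$y + \left(22 - -29\right) R{\left(13 \right)} = -108 + \left(22 - -29\right) 13 \left(-12 + 13\right) = -108 + \left(22 + 29\right) 13 \cdot 1 = -108 + 51 \cdot 13 = -108 + 663 = 555$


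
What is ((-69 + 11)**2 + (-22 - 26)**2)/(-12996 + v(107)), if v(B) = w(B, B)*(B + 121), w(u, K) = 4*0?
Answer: -1417/3249 ≈ -0.43613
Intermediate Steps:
w(u, K) = 0
v(B) = 0 (v(B) = 0*(B + 121) = 0*(121 + B) = 0)
((-69 + 11)**2 + (-22 - 26)**2)/(-12996 + v(107)) = ((-69 + 11)**2 + (-22 - 26)**2)/(-12996 + 0) = ((-58)**2 + (-48)**2)/(-12996) = (3364 + 2304)*(-1/12996) = 5668*(-1/12996) = -1417/3249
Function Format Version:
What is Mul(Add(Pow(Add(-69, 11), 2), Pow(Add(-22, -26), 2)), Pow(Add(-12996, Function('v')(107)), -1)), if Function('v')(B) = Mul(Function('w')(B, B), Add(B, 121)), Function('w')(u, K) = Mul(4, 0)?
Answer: Rational(-1417, 3249) ≈ -0.43613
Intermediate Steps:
Function('w')(u, K) = 0
Function('v')(B) = 0 (Function('v')(B) = Mul(0, Add(B, 121)) = Mul(0, Add(121, B)) = 0)
Mul(Add(Pow(Add(-69, 11), 2), Pow(Add(-22, -26), 2)), Pow(Add(-12996, Function('v')(107)), -1)) = Mul(Add(Pow(Add(-69, 11), 2), Pow(Add(-22, -26), 2)), Pow(Add(-12996, 0), -1)) = Mul(Add(Pow(-58, 2), Pow(-48, 2)), Pow(-12996, -1)) = Mul(Add(3364, 2304), Rational(-1, 12996)) = Mul(5668, Rational(-1, 12996)) = Rational(-1417, 3249)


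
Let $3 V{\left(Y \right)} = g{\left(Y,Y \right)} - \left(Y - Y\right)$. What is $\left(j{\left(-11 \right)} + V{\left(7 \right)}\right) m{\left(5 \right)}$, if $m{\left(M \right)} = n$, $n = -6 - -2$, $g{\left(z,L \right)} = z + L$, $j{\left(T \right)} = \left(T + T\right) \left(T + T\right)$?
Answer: $- \frac{5864}{3} \approx -1954.7$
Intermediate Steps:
$j{\left(T \right)} = 4 T^{2}$ ($j{\left(T \right)} = 2 T 2 T = 4 T^{2}$)
$g{\left(z,L \right)} = L + z$
$n = -4$ ($n = -6 + 2 = -4$)
$m{\left(M \right)} = -4$
$V{\left(Y \right)} = \frac{2 Y}{3}$ ($V{\left(Y \right)} = \frac{\left(Y + Y\right) - \left(Y - Y\right)}{3} = \frac{2 Y - 0}{3} = \frac{2 Y + 0}{3} = \frac{2 Y}{3}$)
$\left(j{\left(-11 \right)} + V{\left(7 \right)}\right) m{\left(5 \right)} = \left(4 \left(-11\right)^{2} + \frac{2}{3} \cdot 7\right) \left(-4\right) = \left(4 \cdot 121 + \frac{14}{3}\right) \left(-4\right) = \left(484 + \frac{14}{3}\right) \left(-4\right) = \frac{1466}{3} \left(-4\right) = - \frac{5864}{3}$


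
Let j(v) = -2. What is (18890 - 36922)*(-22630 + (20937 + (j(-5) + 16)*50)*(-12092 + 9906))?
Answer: 853294291584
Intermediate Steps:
(18890 - 36922)*(-22630 + (20937 + (j(-5) + 16)*50)*(-12092 + 9906)) = (18890 - 36922)*(-22630 + (20937 + (-2 + 16)*50)*(-12092 + 9906)) = -18032*(-22630 + (20937 + 14*50)*(-2186)) = -18032*(-22630 + (20937 + 700)*(-2186)) = -18032*(-22630 + 21637*(-2186)) = -18032*(-22630 - 47298482) = -18032*(-47321112) = 853294291584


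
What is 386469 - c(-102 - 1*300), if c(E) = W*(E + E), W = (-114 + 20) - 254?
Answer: 106677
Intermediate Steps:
W = -348 (W = -94 - 254 = -348)
c(E) = -696*E (c(E) = -348*(E + E) = -696*E)
386469 - c(-102 - 1*300) = 386469 - (-696)*(-102 - 1*300) = 386469 - (-696)*(-102 - 300) = 386469 - (-696)*(-402) = 386469 - 1*279792 = 386469 - 279792 = 106677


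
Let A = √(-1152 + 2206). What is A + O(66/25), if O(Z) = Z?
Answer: 66/25 + √1054 ≈ 35.105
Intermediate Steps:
A = √1054 ≈ 32.465
A + O(66/25) = √1054 + 66/25 = 66/25 + √1054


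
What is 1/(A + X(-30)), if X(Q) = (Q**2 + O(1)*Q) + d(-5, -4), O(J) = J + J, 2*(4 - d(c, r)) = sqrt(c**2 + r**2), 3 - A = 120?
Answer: 2908/2114075 + 2*sqrt(41)/2114075 ≈ 0.0013816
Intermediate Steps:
A = -117 (A = 3 - 1*120 = 3 - 120 = -117)
d(c, r) = 4 - sqrt(c**2 + r**2)/2
O(J) = 2*J
X(Q) = 4 + Q**2 + 2*Q - sqrt(41)/2 (X(Q) = (Q**2 + (2*1)*Q) + (4 - sqrt((-5)**2 + (-4)**2)/2) = (Q**2 + 2*Q) + (4 - sqrt(25 + 16)/2) = (Q**2 + 2*Q) + (4 - sqrt(41)/2) = 4 + Q**2 + 2*Q - sqrt(41)/2)
1/(A + X(-30)) = 1/(-117 + (4 + (-30)**2 + 2*(-30) - sqrt(41)/2)) = 1/(-117 + (4 + 900 - 60 - sqrt(41)/2)) = 1/(-117 + (844 - sqrt(41)/2)) = 1/(727 - sqrt(41)/2)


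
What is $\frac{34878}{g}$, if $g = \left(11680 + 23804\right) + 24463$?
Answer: $\frac{34878}{59947} \approx 0.58181$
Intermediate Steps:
$g = 59947$ ($g = 35484 + 24463 = 59947$)
$\frac{34878}{g} = \frac{34878}{59947}$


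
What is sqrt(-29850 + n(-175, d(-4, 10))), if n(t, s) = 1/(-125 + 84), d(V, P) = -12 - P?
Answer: I*sqrt(50177891)/41 ≈ 172.77*I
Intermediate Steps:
n(t, s) = -1/41 (n(t, s) = 1/(-41) = -1/41)
sqrt(-29850 + n(-175, d(-4, 10))) = sqrt(-29850 - 1/41) = sqrt(-1223851/41) = I*sqrt(50177891)/41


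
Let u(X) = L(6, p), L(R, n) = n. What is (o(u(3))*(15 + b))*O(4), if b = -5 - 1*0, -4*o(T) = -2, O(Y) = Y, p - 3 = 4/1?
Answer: 20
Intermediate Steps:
p = 7 (p = 3 + 4/1 = 3 + 4*1 = 3 + 4 = 7)
u(X) = 7
o(T) = 1/2 (o(T) = -1/4*(-2) = 1/2)
b = -5 (b = -5 + 0 = -5)
(o(u(3))*(15 + b))*O(4) = ((15 - 5)/2)*4 = ((1/2)*10)*4 = 5*4 = 20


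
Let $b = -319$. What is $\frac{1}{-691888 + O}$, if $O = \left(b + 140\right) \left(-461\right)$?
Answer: $- \frac{1}{609369} \approx -1.641 \cdot 10^{-6}$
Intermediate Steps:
$O = 82519$ ($O = \left(-319 + 140\right) \left(-461\right) = \left(-179\right) \left(-461\right) = 82519$)
$\frac{1}{-691888 + O} = \frac{1}{-691888 + 82519} = \frac{1}{-609369} = - \frac{1}{609369}$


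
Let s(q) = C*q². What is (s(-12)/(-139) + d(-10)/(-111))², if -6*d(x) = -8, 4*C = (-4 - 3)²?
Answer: 345706369024/2142486369 ≈ 161.36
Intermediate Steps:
C = 49/4 (C = (-4 - 3)²/4 = (¼)*(-7)² = (¼)*49 = 49/4 ≈ 12.250)
d(x) = 4/3 (d(x) = -⅙*(-8) = 4/3)
s(q) = 49*q²/4
(s(-12)/(-139) + d(-10)/(-111))² = (((49/4)*(-12)²)/(-139) + (4/3)/(-111))² = (((49/4)*144)*(-1/139) + (4/3)*(-1/111))² = (1764*(-1/139) - 4/333)² = (-1764/139 - 4/333)² = (-587968/46287)² = 345706369024/2142486369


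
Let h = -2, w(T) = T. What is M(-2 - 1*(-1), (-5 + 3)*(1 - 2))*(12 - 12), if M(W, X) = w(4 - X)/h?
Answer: 0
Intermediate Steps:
M(W, X) = -2 + X/2 (M(W, X) = (4 - X)/(-2) = (4 - X)*(-½) = -2 + X/2)
M(-2 - 1*(-1), (-5 + 3)*(1 - 2))*(12 - 12) = (-2 + ((-5 + 3)*(1 - 2))/2)*(12 - 12) = (-2 + (-2*(-1))/2)*0 = (-2 + (½)*2)*0 = (-2 + 1)*0 = -1*0 = 0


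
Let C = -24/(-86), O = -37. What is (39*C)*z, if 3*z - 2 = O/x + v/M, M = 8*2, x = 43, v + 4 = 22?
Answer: 30381/3698 ≈ 8.2155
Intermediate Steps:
v = 18 (v = -4 + 22 = 18)
M = 16
C = 12/43 (C = -24*(-1/86) = 12/43 ≈ 0.27907)
z = 779/1032 (z = ⅔ + (-37/43 + 18/16)/3 = ⅔ + (-37*1/43 + 18*(1/16))/3 = ⅔ + (-37/43 + 9/8)/3 = ⅔ + (⅓)*(91/344) = ⅔ + 91/1032 = 779/1032 ≈ 0.75484)
(39*C)*z = (39*(12/43))*(779/1032) = (468/43)*(779/1032) = 30381/3698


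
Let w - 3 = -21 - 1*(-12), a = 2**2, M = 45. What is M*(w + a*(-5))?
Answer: -1170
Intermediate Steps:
a = 4
w = -6 (w = 3 + (-21 - 1*(-12)) = 3 + (-21 + 12) = 3 - 9 = -6)
M*(w + a*(-5)) = 45*(-6 + 4*(-5)) = 45*(-6 - 20) = 45*(-26) = -1170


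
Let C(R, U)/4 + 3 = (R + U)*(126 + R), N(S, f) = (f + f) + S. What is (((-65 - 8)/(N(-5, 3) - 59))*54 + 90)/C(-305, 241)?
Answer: 4581/1328548 ≈ 0.0034481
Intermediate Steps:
N(S, f) = S + 2*f (N(S, f) = 2*f + S = S + 2*f)
C(R, U) = -12 + 4*(126 + R)*(R + U) (C(R, U) = -12 + 4*((R + U)*(126 + R)) = -12 + 4*((126 + R)*(R + U)) = -12 + 4*(126 + R)*(R + U))
(((-65 - 8)/(N(-5, 3) - 59))*54 + 90)/C(-305, 241) = (((-65 - 8)/((-5 + 2*3) - 59))*54 + 90)/(-12 + 4*(-305)**2 + 504*(-305) + 504*241 + 4*(-305)*241) = (-73/((-5 + 6) - 59)*54 + 90)/(-12 + 4*93025 - 153720 + 121464 - 294020) = (-73/(1 - 59)*54 + 90)/(-12 + 372100 - 153720 + 121464 - 294020) = (-73/(-58)*54 + 90)/45812 = (-73*(-1/58)*54 + 90)*(1/45812) = ((73/58)*54 + 90)*(1/45812) = (1971/29 + 90)*(1/45812) = (4581/29)*(1/45812) = 4581/1328548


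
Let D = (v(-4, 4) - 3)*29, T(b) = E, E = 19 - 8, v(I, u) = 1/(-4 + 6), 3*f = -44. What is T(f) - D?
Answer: 167/2 ≈ 83.500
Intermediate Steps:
f = -44/3 (f = (1/3)*(-44) = -44/3 ≈ -14.667)
v(I, u) = 1/2
E = 11
T(b) = 11
D = -145/2 (D = (1/2 - 3)*29 = -5/2*29 = -145/2 ≈ -72.500)
T(f) - D = 11 - 1*(-145/2) = 11 + 145/2 = 167/2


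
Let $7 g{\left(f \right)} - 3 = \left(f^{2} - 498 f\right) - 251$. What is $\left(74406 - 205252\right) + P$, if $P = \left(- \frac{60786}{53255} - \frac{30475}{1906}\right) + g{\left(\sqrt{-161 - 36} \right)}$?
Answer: $- \frac{93027115088697}{710528210} - \frac{498 i \sqrt{197}}{7} \approx -1.3093 \cdot 10^{5} - 998.54 i$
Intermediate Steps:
$g{\left(f \right)} = - \frac{248}{7} - \frac{498 f}{7} + \frac{f^{2}}{7}$ ($g{\left(f \right)} = \frac{3}{7} + \frac{\left(f^{2} - 498 f\right) - 251}{7} = \frac{3}{7} + \frac{-251 + f^{2} - 498 f}{7} = \frac{3}{7} - \left(\frac{251}{7} - \frac{f^{2}}{7} + \frac{498 f}{7}\right) = - \frac{248}{7} - \frac{498 f}{7} + \frac{f^{2}}{7}$)
$P = - \frac{57340923037}{710528210} - \frac{498 i \sqrt{197}}{7}$ ($P = \left(- \frac{60786}{53255} - \frac{30475}{1906}\right) - \left(\frac{248}{7} + \frac{197}{7} + \frac{498 \sqrt{-161 - 36}}{7}\right) = \left(\left(-60786\right) \frac{1}{53255} - \frac{30475}{1906}\right) - \left(\frac{248}{7} + \frac{197}{7} + \frac{498 i \sqrt{197}}{7}\right) = \left(- \frac{60786}{53255} - \frac{30475}{1906}\right) - \left(\frac{248}{7} + \frac{197}{7} + \frac{498 i \sqrt{197}}{7}\right) = - \frac{1738804241}{101504030} - \left(\frac{445}{7} + \frac{498 i \sqrt{197}}{7}\right) = - \frac{57340923037}{710528210} - \frac{498 i \sqrt{197}}{7} \approx -80.702 - 998.54 i$)
$\left(74406 - 205252\right) + P = \left(74406 - 205252\right) - \left(\frac{57340923037}{710528210} + \frac{498 i \sqrt{197}}{7}\right) = -130846 - \left(\frac{57340923037}{710528210} + \frac{498 i \sqrt{197}}{7}\right) = - \frac{93027115088697}{710528210} - \frac{498 i \sqrt{197}}{7}$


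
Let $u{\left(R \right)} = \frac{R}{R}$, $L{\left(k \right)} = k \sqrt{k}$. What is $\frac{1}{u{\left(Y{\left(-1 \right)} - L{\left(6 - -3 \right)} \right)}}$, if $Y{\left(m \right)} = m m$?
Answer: $1$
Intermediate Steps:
$Y{\left(m \right)} = m^{2}$
$L{\left(k \right)} = k^{\frac{3}{2}}$
$u{\left(R \right)} = 1$
$\frac{1}{u{\left(Y{\left(-1 \right)} - L{\left(6 - -3 \right)} \right)}} = 1^{-1} = 1$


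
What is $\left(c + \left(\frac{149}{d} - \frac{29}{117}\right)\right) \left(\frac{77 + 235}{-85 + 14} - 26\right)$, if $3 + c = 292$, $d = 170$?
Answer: $- \frac{478139179}{54315} \approx -8803.1$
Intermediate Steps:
$c = 289$ ($c = -3 + 292 = 289$)
$\left(c + \left(\frac{149}{d} - \frac{29}{117}\right)\right) \left(\frac{77 + 235}{-85 + 14} - 26\right) = \left(289 + \left(\frac{149}{170} - \frac{29}{117}\right)\right) \left(\frac{77 + 235}{-85 + 14} - 26\right) = \left(289 + \left(149 \cdot \frac{1}{170} - \frac{29}{117}\right)\right) \left(\frac{312}{-71} - 26\right) = \left(289 + \left(\frac{149}{170} - \frac{29}{117}\right)\right) \left(312 \left(- \frac{1}{71}\right) - 26\right) = \left(289 + \frac{12503}{19890}\right) \left(- \frac{312}{71} - 26\right) = \frac{5760713}{19890} \left(- \frac{2158}{71}\right) = - \frac{478139179}{54315}$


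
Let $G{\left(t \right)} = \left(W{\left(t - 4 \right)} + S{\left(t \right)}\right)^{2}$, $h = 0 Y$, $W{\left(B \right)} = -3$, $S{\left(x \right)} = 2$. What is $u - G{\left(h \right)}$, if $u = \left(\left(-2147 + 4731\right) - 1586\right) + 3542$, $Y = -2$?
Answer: $4539$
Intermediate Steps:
$h = 0$ ($h = 0 \left(-2\right) = 0$)
$u = 4540$ ($u = \left(2584 - 1586\right) + 3542 = 998 + 3542 = 4540$)
$G{\left(t \right)} = 1$ ($G{\left(t \right)} = \left(-3 + 2\right)^{2} = \left(-1\right)^{2} = 1$)
$u - G{\left(h \right)} = 4540 - 1 = 4539$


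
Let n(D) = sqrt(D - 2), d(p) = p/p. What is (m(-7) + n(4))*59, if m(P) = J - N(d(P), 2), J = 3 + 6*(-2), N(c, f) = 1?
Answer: -590 + 59*sqrt(2) ≈ -506.56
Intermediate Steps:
d(p) = 1
J = -9 (J = 3 - 12 = -9)
m(P) = -10 (m(P) = -9 - 1*1 = -9 - 1 = -10)
n(D) = sqrt(-2 + D)
(m(-7) + n(4))*59 = (-10 + sqrt(-2 + 4))*59 = (-10 + sqrt(2))*59 = -590 + 59*sqrt(2)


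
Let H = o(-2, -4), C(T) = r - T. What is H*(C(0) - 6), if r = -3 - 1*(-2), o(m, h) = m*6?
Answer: 84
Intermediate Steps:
o(m, h) = 6*m
r = -1 (r = -3 + 2 = -1)
C(T) = -1 - T
H = -12 (H = 6*(-2) = -12)
H*(C(0) - 6) = -12*((-1 - 1*0) - 6) = -12*((-1 + 0) - 6) = -12*(-1 - 6) = -12*(-7) = 84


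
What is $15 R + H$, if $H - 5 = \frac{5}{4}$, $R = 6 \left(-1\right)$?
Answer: $- \frac{335}{4} \approx -83.75$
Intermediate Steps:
$R = -6$
$H = \frac{25}{4}$ ($H = 5 + \frac{5}{4} = \frac{25}{4} \approx 6.25$)
$15 R + H = 15 \left(-6\right) + \frac{25}{4} = -90 + \frac{25}{4} = - \frac{335}{4}$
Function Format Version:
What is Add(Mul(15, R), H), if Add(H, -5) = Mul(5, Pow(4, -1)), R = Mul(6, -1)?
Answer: Rational(-335, 4) ≈ -83.750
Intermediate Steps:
R = -6
H = Rational(25, 4) (H = Add(5, Mul(5, Pow(4, -1))) = Add(5, Mul(5, Rational(1, 4))) = Add(5, Rational(5, 4)) = Rational(25, 4) ≈ 6.2500)
Add(Mul(15, R), H) = Add(Mul(15, -6), Rational(25, 4)) = Add(-90, Rational(25, 4)) = Rational(-335, 4)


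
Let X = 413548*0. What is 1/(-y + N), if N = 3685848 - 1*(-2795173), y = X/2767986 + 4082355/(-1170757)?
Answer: 1170757/7587704785252 ≈ 1.5430e-7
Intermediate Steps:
X = 0
y = -4082355/1170757 (y = 0/2767986 + 4082355/(-1170757) = 0*(1/2767986) + 4082355*(-1/1170757) = 0 - 4082355/1170757 = -4082355/1170757 ≈ -3.4869)
N = 6481021 (N = 3685848 + 2795173 = 6481021)
1/(-y + N) = 1/(-1*(-4082355/1170757) + 6481021) = 1/(4082355/1170757 + 6481021) = 1/(7587704785252/1170757) = 1170757/7587704785252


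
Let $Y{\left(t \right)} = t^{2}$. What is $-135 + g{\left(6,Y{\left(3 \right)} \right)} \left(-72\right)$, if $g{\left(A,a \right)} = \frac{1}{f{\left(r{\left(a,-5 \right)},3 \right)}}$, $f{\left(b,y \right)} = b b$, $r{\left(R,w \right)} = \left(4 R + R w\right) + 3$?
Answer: $-137$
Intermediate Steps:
$r{\left(R,w \right)} = 3 + 4 R + R w$
$f{\left(b,y \right)} = b^{2}$
$g{\left(A,a \right)} = \frac{1}{\left(3 - a\right)^{2}}$ ($g{\left(A,a \right)} = \frac{1}{\left(3 + 4 a + a \left(-5\right)\right)^{2}} = \frac{1}{\left(3 + 4 a - 5 a\right)^{2}} = \frac{1}{\left(3 - a\right)^{2}}$)
$-135 + g{\left(6,Y{\left(3 \right)} \right)} \left(-72\right) = -135 + \frac{1}{\left(3 - 3^{2}\right)^{2}} \left(-72\right) = -135 + \frac{1}{\left(3 - 9\right)^{2}} \left(-72\right) = -135 + \frac{1}{36} \left(-72\right) = -135 - 2 = -137$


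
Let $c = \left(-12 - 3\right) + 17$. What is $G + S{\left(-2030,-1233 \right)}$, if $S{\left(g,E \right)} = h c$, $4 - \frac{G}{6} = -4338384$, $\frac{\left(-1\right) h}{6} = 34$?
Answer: $26029920$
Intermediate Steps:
$h = -204$ ($h = \left(-6\right) 34 = -204$)
$G = 26030328$ ($G = 24 - -26030304 = 24 + 26030304 = 26030328$)
$c = 2$ ($c = -15 + 17 = 2$)
$S{\left(g,E \right)} = -408$ ($S{\left(g,E \right)} = \left(-204\right) 2 = -408$)
$G + S{\left(-2030,-1233 \right)} = 26030328 - 408 = 26029920$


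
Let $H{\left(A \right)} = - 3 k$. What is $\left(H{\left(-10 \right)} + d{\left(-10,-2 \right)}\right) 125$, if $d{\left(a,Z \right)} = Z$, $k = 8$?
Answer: $-3250$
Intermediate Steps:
$H{\left(A \right)} = -24$ ($H{\left(A \right)} = \left(-3\right) 8 = -24$)
$\left(H{\left(-10 \right)} + d{\left(-10,-2 \right)}\right) 125 = \left(-24 - 2\right) 125 = \left(-26\right) 125 = -3250$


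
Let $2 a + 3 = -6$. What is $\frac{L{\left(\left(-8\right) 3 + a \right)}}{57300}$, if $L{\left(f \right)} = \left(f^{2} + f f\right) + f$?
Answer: $\frac{133}{4775} \approx 0.027853$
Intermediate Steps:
$a = - \frac{9}{2}$ ($a = - \frac{3}{2} + \frac{1}{2} \left(-6\right) = - \frac{3}{2} - 3 = - \frac{9}{2} \approx -4.5$)
$L{\left(f \right)} = f + 2 f^{2}$ ($L{\left(f \right)} = \left(f^{2} + f^{2}\right) + f = 2 f^{2} + f = f + 2 f^{2}$)
$\frac{L{\left(\left(-8\right) 3 + a \right)}}{57300} = \frac{\left(\left(-8\right) 3 - \frac{9}{2}\right) \left(1 + 2 \left(\left(-8\right) 3 - \frac{9}{2}\right)\right)}{57300} = \left(-24 - \frac{9}{2}\right) \left(1 + 2 \left(-24 - \frac{9}{2}\right)\right) \frac{1}{57300} = - \frac{57 \left(1 + 2 \left(- \frac{57}{2}\right)\right)}{2} \cdot \frac{1}{57300} = - \frac{57 \left(1 - 57\right)}{2} \cdot \frac{1}{57300} = \left(- \frac{57}{2}\right) \left(-56\right) \frac{1}{57300} = 1596 \cdot \frac{1}{57300} = \frac{133}{4775}$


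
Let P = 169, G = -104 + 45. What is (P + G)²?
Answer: 12100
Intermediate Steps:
G = -59
(P + G)² = (169 - 59)² = 110² = 12100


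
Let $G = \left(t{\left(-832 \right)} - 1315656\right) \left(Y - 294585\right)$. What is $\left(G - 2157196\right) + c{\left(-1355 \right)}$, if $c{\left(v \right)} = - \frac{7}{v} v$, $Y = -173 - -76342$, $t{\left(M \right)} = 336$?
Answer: $287284775917$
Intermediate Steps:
$Y = 76169$ ($Y = -173 + 76342 = 76169$)
$c{\left(v \right)} = -7$
$G = 287286933120$ ($G = \left(336 - 1315656\right) \left(76169 - 294585\right) = \left(-1315320\right) \left(-218416\right) = 287286933120$)
$\left(G - 2157196\right) + c{\left(-1355 \right)} = \left(287286933120 - 2157196\right) - 7 = 287284775924 - 7 = 287284775917$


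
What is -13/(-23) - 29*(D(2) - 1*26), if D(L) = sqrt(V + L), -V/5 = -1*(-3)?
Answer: 17355/23 - 29*I*sqrt(13) ≈ 754.57 - 104.56*I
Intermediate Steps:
V = -15 (V = -(-5)*(-3) = -5*3 = -15)
D(L) = sqrt(-15 + L)
-13/(-23) - 29*(D(2) - 1*26) = -13/(-23) - 29*(sqrt(-15 + 2) - 1*26) = -13*(-1/23) - 29*(sqrt(-13) - 26) = 13/23 - 29*(I*sqrt(13) - 26) = 13/23 - 29*(-26 + I*sqrt(13)) = 13/23 + (754 - 29*I*sqrt(13)) = 17355/23 - 29*I*sqrt(13)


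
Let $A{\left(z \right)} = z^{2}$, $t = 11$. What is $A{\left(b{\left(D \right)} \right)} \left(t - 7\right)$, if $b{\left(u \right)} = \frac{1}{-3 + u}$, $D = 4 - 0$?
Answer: $4$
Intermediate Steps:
$D = 4$ ($D = 4 + 0 = 4$)
$A{\left(b{\left(D \right)} \right)} \left(t - 7\right) = \left(\frac{1}{-3 + 4}\right)^{2} \left(11 - 7\right) = \left(1^{-1}\right)^{2} \cdot 4 = 1^{2} \cdot 4 = 1 \cdot 4 = 4$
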